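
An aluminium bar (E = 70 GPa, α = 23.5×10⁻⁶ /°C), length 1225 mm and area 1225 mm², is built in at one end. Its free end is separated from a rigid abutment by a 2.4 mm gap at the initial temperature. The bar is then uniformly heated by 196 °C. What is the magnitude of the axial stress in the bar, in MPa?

If the wall were absent the bar would grow by αΔT L = 23.5×10⁻⁶ × 196 × 1225 = 5.642 mm.
This exceeds the 2.4 mm gap, so the wall pushes back. The portion of expansion that must be recovered elastically is δ_free − gap = 5.642 − 2.4 = 3.242 mm.
So σ = E(δ_free − g)/L = 70×10³ × 3.242/1225 = 185.3 MPa.

σ ≈ 185 MPa (compressive)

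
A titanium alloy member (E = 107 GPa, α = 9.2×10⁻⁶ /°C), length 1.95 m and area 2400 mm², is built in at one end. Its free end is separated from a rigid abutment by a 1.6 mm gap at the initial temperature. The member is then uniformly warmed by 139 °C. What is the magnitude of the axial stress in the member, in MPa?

σ ≈ 49 MPa (compressive)

Unrestrained expansion: δ_free = αΔT L = 9.2×10⁻⁶ × 139 × 1950 = 2.494 mm.
After closing the 1.6 mm clearance, 2.494 − 1.6 = 0.8937 mm of expansion remains to be suppressed by the wall.
Compatibility: PL/(AE) = 0.8937 mm, so σ = P/A = E × (0.8937/1950) = 49.04 MPa.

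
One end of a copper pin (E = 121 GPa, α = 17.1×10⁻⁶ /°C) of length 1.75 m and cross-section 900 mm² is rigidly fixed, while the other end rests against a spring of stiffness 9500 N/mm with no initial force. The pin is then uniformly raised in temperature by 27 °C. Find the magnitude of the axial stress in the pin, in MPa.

If the spring were absent the pin would lengthen by αΔT L = 17.1×10⁻⁶ × 27 × 1750 = 0.808 mm.
Let P be the compressive force at the spring. The pin shortens elastically by PL/(AE) and the spring compresses by P/k; together these equal δ_free.
So P = δ_free / [L/(AE) + 1/k] = 0.808 / [ 1750/(900×121×10³) + 1/(9500) ].
P = 0.808 / 0.0001213 = 6659 N.
σ = P/A = 6659/900 = 7.399 MPa.

σ ≈ 7.4 MPa (compressive)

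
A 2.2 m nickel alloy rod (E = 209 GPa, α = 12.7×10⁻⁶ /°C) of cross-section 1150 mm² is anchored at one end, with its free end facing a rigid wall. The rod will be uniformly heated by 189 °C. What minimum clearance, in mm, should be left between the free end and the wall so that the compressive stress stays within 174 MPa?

g ≈ 3.45 mm

Free expansion if unrestrained: δ_free = αΔT L = 12.7×10⁻⁶ × 189 × 2200 = 5.281 mm.
At the allowable stress the elastic shortening the wall may impose is σL/E = 174 × 2200 / (209×10³) = 1.832 mm.
The gap must absorb the remainder: g_min = 5.281 − 1.832 = 3.449 mm.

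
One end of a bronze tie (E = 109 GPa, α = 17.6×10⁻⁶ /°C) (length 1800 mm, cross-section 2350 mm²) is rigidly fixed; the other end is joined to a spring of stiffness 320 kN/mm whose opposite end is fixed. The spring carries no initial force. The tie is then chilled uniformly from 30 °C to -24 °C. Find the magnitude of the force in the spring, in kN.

P ≈ 169 kN

Free thermal contraction: δ_free = αΔT L = 17.6×10⁻⁶ × 54 × 1800 = 1.711 mm.
Let P be the tensile force in the spring. The tie extends elastically by PL/(AE) and the spring stretches by P/k; together these equal δ_free.
So P = δ_free / [L/(AE) + 1/k] = 1.711 / [ 1800/(2350×109×10³) + 1/(320×10³) ].
P = 1.711 / 1.015×10⁻⁵ = 168500 N.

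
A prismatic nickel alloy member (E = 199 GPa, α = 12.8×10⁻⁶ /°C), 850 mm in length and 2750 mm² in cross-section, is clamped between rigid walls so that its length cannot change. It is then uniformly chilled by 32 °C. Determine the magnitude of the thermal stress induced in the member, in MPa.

The supports are rigid, so the total axial strain is zero. The restrained thermal strain is ε = αΔT = 12.8×10⁻⁶ × 32 = 409.6×10⁻⁶.
Hence σ = E·αΔT = 199×10³ × 409.6×10⁻⁶ = 81.51 MPa, tensile.

σ ≈ 81.5 MPa (tensile)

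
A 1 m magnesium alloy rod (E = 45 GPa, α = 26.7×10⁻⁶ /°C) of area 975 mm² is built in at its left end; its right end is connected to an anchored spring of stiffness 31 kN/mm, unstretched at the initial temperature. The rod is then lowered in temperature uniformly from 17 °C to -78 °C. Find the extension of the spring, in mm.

δ ≈ 1.49 mm

Free thermal contraction: δ_free = αΔT L = 26.7×10⁻⁶ × 95 × 1000 = 2.536 mm.
With a force P in the spring, the elastic change of the rod is PL/(AE) and that of the spring is P/k; compatibility requires their sum to equal δ_free.
So P = δ_free / [L/(AE) + 1/k] = 2.536 / [ 1000/(975×45×10³) + 1/(31×10³) ].
P = 2.536 / 5.505×10⁻⁵ = 46080 N.
Spring extension = P/k = 46080/(31×10³) = 1.486 mm.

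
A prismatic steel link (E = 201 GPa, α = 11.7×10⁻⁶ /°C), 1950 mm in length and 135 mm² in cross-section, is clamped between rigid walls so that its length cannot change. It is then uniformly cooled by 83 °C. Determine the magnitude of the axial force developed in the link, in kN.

P ≈ 26.4 kN (tensile)

With zero net strain, σ = E·αΔT = 201 GPa × 11.7×10⁻⁶ × 83 = 195.2 MPa.
P = AEαΔT = 135 × 201×10³ × 11.7×10⁻⁶ × 83 = 26.35 kN (tensile).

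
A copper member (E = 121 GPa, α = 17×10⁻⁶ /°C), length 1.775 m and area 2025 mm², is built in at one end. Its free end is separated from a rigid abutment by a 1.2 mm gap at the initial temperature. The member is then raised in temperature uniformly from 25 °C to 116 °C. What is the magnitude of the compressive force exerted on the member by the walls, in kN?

P ≈ 213 kN

Unrestrained expansion: δ_free = αΔT L = 17×10⁻⁶ × 91 × 1775 = 2.746 mm.
The gap closes (δ_free > 1.2 mm) and the wall then resists a further 2.746 − 1.2 = 1.546 mm of expansion.
So σ = E(δ_free − g)/L = 121×10³ × 1.546/1775 = 105.4 MPa.
P = σA = 105.4 × 2025 = 213.4 kN.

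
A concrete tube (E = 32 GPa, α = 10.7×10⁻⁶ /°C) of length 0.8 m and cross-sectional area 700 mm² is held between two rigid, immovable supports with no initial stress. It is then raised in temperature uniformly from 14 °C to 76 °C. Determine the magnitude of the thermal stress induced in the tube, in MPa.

Because both ends are immovable the net strain is zero, and the suppressed thermal strain is αΔT = 10.7×10⁻⁶ × 62 = 663.4×10⁻⁶.
The stress required to suppress this strain is σ = Eε = 32×10³ × 663.4×10⁻⁶ = 21.23 MPa, compressive since the tube is trying to expand.

σ ≈ 21.2 MPa (compressive)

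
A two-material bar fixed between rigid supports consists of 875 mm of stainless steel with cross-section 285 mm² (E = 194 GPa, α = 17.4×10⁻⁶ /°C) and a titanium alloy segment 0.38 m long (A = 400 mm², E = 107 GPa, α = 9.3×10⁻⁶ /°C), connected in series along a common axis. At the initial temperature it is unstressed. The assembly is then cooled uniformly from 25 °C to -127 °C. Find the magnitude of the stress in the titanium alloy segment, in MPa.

If the supports were absent, the total length change would be Σ αᵢΔT Lᵢ = 17.4×10⁻⁶×152×875 + 9.3×10⁻⁶×152×380 = 2.851 mm.
Since the ends are fixed, an axial force P builds up, equal in every segment, with P · Σ Lᵢ/(AᵢEᵢ) = δ_free.
Σ Lᵢ/(AᵢEᵢ) = 875/(285×194×10³) + 380/(400×107×10³) = 2.47×10⁻⁵ mm/N.
So P = 2.851 / 2.47×10⁻⁵ = 115.4 kN, tensile.
σ_{titanium alloy} = P / A = 115400 / 400 = 288.6 MPa.

σ ≈ 289 MPa (tensile)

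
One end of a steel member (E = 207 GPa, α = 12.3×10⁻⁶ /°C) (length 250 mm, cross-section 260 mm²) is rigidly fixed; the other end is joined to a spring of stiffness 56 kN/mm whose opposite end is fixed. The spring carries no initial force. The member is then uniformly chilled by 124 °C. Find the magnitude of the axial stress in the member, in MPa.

The unrestrained thermal change is αΔT L = 12.3×10⁻⁶ × 124 × 250 = 0.3813 mm.
Let P be the tensile force in the spring. The member extends elastically by PL/(AE) and the spring stretches by P/k; together these equal δ_free.
P [ L/(AE) + 1/k ] = δ_free → P [ 250/(260×207×10³) + 1/(56×10³) ] = 0.3813.
P = 0.3813 / 2.25×10⁻⁵ = 16940 N.
σ = P/A = 16940/260 = 65.17 MPa.

σ ≈ 65.2 MPa (tensile)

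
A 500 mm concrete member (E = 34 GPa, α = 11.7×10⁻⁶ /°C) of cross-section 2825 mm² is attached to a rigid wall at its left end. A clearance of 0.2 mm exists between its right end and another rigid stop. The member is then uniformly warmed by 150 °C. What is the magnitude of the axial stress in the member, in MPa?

If the wall were absent the member would grow by αΔT L = 11.7×10⁻⁶ × 150 × 500 = 0.8775 mm.
After closing the 0.2 mm clearance, 0.8775 − 0.2 = 0.6775 mm of expansion remains to be suppressed by the wall.
Compatibility: PL/(AE) = 0.6775 mm, so σ = P/A = E × (0.6775/500) = 46.07 MPa.

σ ≈ 46.1 MPa (compressive)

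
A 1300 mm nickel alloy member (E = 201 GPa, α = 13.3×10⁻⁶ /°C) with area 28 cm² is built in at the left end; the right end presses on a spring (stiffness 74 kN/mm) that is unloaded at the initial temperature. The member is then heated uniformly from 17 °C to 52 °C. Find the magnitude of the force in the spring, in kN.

If the spring were absent the member would lengthen by αΔT L = 13.3×10⁻⁶ × 35 × 1300 = 0.6051 mm.
Let P be the compressive force at the spring. The member shortens elastically by PL/(AE) and the spring compresses by P/k; together these equal δ_free.
So P = δ_free / [L/(AE) + 1/k] = 0.6051 / [ 1300/(2800×201×10³) + 1/(74×10³) ].
P = 0.6051 / 1.582×10⁻⁵ = 38240 N.

P ≈ 38.2 kN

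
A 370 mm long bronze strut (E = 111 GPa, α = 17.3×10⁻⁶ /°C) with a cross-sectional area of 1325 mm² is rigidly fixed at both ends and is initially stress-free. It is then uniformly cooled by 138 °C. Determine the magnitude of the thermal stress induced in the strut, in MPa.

Because both ends are immovable the net strain is zero, and the suppressed thermal strain is αΔT = 17.3×10⁻⁶ × 138 = 2387.4×10⁻⁶.
σ = EαΔT = 111×10³ × 17.3×10⁻⁶ × 138 = 265 MPa (tensile; the strut is trying to contract).

σ ≈ 265 MPa (tensile)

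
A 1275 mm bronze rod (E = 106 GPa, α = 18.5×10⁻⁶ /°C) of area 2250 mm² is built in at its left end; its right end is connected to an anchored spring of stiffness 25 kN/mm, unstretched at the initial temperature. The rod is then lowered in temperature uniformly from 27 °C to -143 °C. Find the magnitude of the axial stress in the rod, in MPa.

Free thermal contraction: δ_free = αΔT L = 18.5×10⁻⁶ × 170 × 1275 = 4.01 mm.
With a force P in the spring, the elastic change of the rod is PL/(AE) and that of the spring is P/k; compatibility requires their sum to equal δ_free.
So P = δ_free / [L/(AE) + 1/k] = 4.01 / [ 1275/(2250×106×10³) + 1/(25×10³) ].
P = 4.01 / 4.535×10⁻⁵ = 88430 N.
σ = P/A = 88430/2250 = 39.3 MPa.

σ ≈ 39.3 MPa (tensile)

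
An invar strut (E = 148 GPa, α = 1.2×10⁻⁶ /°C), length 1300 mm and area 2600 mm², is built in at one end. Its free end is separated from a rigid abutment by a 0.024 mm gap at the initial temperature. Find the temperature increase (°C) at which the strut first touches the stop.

The gap closes when αΔT L = 0.024 mm, since the strut is still unstressed at that instant.
So ΔT = g/(αL) = 0.024/(1.2×10⁻⁶ × 1300) = 15.38 °C.

ΔT ≈ 15.4 °C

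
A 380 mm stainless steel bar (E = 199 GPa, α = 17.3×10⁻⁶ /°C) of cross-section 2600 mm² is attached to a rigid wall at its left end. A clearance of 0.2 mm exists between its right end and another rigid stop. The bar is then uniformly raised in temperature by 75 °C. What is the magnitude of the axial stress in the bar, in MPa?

Free thermal elongation = αΔT L = 17.3×10⁻⁶ × 75 × 380 = 0.493 mm.
After closing the 0.2 mm clearance, 0.493 − 0.2 = 0.293 mm of expansion remains to be suppressed by the wall.
Compatibility: PL/(AE) = 0.293 mm, so σ = P/A = E × (0.293/380) = 153.5 MPa.

σ ≈ 153 MPa (compressive)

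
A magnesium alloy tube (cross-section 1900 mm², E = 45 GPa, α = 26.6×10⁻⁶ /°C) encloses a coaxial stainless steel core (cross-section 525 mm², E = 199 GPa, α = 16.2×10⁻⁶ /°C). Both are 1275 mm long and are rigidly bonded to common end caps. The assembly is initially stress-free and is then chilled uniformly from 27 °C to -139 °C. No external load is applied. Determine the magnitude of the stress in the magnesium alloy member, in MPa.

σ ≈ 42.7 MPa (tensile)

Equilibrium of a rigid end plate with no external load gives equal and opposite internal forces ±P in the two members. Since α_{magnesium alloy} > α_{stainless steel}, cooling drives the magnesium alloy into tension and the stainless steel into compression.
Setting the final lengths equal and cancelling L: (α₁ − α₂)ΔT = P/(A₁E₁) + P/(A₂E₂).
|α₁ − α₂|·ΔT = 10.4×10⁻⁶ × 166 = 0.001726.
1/(A₁E₁) + 1/(A₂E₂) = 1/(1900×45×10³) + 1/(525×199×10³) = 2.127×10⁻⁸ N⁻¹.
So P = 0.001726 / 2.127×10⁻⁸ = 81.18 kN.
σ_{magnesium alloy} = P/A₁ = 81180/1900 = 42.72 MPa, tensile.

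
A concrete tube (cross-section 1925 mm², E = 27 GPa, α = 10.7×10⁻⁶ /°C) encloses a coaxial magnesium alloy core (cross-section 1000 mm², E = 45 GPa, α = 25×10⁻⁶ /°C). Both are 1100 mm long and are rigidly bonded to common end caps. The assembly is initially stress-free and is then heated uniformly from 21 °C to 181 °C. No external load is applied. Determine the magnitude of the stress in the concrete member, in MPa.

σ ≈ 28.7 MPa (tensile)

Both members must finish at the same length. With the larger α, the magnesium alloy tends to over-expand; the plates restrain it, putting the magnesium alloy in compression and the concrete in tension. With no external load the two internal forces are equal and opposite, magnitude P.
Compatibility of the two members (thermal + elastic change equal): (α₁ − α₂)ΔT = P·[1/(A₁E₁) + 1/(A₂E₂)].
|α₁ − α₂|·ΔT = 14.3×10⁻⁶ × 160 = 0.002288.
1/(A₁E₁) + 1/(A₂E₂) = 1/(1925×27×10³) + 1/(1000×45×10³) = 4.146×10⁻⁸ N⁻¹.
P = 0.002288 / 4.146×10⁻⁸ = 55180 N = 55.18 kN.
σ_{concrete} = P/A₁ = 55180/1925 = 28.67 MPa, tensile.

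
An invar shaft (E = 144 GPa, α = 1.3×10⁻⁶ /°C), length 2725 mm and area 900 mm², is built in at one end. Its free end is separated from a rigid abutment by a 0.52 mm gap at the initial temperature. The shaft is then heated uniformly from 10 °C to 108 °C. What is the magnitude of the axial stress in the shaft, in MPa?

Unrestrained expansion: δ_free = αΔT L = 1.3×10⁻⁶ × 98 × 2725 = 0.3472 mm.
This is smaller than the 0.52 mm clearance, so the shaft expands freely without reaching the stop — the stress is zero.

σ ≈ 0 MPa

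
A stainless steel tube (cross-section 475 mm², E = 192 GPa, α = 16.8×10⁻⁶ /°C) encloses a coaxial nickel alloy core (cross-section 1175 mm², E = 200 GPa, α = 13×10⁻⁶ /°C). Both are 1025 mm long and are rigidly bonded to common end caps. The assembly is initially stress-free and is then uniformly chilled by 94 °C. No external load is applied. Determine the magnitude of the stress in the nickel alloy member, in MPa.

Equilibrium of a rigid end plate with no external load gives equal and opposite internal forces ±P in the two members. Since α_{stainless steel} > α_{nickel alloy}, cooling drives the stainless steel into tension and the nickel alloy into compression.
Compatibility of the two members (thermal + elastic change equal): (α₁ − α₂)ΔT = P·[1/(A₁E₁) + 1/(A₂E₂)].
|α₁ − α₂|·ΔT = 3.8×10⁻⁶ × 94 = 0.0003572.
1/(A₁E₁) + 1/(A₂E₂) = 1/(475×192×10³) + 1/(1175×200×10³) = 1.522×10⁻⁸ N⁻¹.
So P = 0.0003572 / 1.522×10⁻⁸ = 23.47 kN.
σ_{nickel alloy} = P/A₂ = 23470/1175 = 19.97 MPa, compressive.

σ ≈ 20 MPa (compressive)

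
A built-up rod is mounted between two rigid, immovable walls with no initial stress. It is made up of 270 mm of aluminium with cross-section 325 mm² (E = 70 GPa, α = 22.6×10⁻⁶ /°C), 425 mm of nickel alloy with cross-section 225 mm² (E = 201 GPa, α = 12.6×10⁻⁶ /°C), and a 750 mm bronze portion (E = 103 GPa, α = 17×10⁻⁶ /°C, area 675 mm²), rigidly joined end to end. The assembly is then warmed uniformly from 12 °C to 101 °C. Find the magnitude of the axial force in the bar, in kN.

With the walls removed the bar would change length by δ_free = Σ αᵢΔT Lᵢ = 22.6×10⁻⁶×89×270 + 12.6×10⁻⁶×89×425 + 17×10⁻⁶×89×750 = 2.154 mm.
The rigid supports impose zero overall length change; the single axial force P common to all segments must satisfy P Σ Lᵢ/(AᵢEᵢ) = δ_free.
Σ Lᵢ/(AᵢEᵢ) = 270/(325×70×10³) + 425/(225×201×10³) + 750/(675×103×10³) = 3.205×10⁻⁵ mm/N.
So P = 2.154 / 3.205×10⁻⁵ = 67.21 kN, compressive.

P ≈ 67.2 kN (compressive)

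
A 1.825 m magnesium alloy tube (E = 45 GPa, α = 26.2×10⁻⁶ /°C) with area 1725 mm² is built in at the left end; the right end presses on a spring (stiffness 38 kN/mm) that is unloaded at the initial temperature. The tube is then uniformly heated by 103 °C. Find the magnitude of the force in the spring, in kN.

The unrestrained thermal change is αΔT L = 26.2×10⁻⁶ × 103 × 1825 = 4.925 mm.
Let P be the compressive force at the spring. The tube shortens elastically by PL/(AE) and the spring compresses by P/k; together these equal δ_free.
P [ L/(AE) + 1/k ] = δ_free → P [ 1825/(1725×45×10³) + 1/(38×10³) ] = 4.925.
P = 4.925 / 4.983×10⁻⁵ = 98840 N.

P ≈ 98.8 kN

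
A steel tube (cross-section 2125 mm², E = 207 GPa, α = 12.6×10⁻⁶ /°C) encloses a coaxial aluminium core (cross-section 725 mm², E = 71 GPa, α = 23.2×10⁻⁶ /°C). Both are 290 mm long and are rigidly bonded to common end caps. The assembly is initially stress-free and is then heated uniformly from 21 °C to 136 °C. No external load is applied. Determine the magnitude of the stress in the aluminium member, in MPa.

Equilibrium of a rigid end plate with no external load gives equal and opposite internal forces ±P in the two members. Since α_{aluminium} > α_{steel}, heating drives the aluminium into compression and the steel into tension.
Equating the net (thermal + elastic) strains gives |α₁ − α₂|·ΔT = P·[1/(A₁E₁) + 1/(A₂E₂)].
|α₁ − α₂|·ΔT = 10.6×10⁻⁶ × 115 = 0.001219.
1/(A₁E₁) + 1/(A₂E₂) = 1/(2125×207×10³) + 1/(725×71×10³) = 2.17×10⁻⁸ N⁻¹.
So P = 0.001219 / 2.17×10⁻⁸ = 56.17 kN.
σ_{aluminium} = P/A₂ = 56170/725 = 77.48 MPa, compressive.

σ ≈ 77.5 MPa (compressive)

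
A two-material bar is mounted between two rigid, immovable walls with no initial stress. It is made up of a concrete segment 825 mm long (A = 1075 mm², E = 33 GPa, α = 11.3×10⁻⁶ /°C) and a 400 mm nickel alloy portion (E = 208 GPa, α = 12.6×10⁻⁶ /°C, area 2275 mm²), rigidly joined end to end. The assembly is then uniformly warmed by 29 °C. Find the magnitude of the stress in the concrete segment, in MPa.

Free thermal expansion of the whole bar: Σ αᵢΔT Lᵢ = 11.3×10⁻⁶×29×825 + 12.6×10⁻⁶×29×400 = 0.4165 mm.
Since the ends are fixed, an axial force P builds up, equal in every segment, with P · Σ Lᵢ/(AᵢEᵢ) = δ_free.
The series flexibility is Σ Lᵢ/(AᵢEᵢ) = 825/(1075×33×10³) + 400/(2275×208×10³) = 2.41×10⁻⁵ mm/N.
Hence P = δ_free / Σ(L/AE) = 0.4165/2.41×10⁻⁵ = 17.28 kN (compressive).
σ_{concrete} = P / A = 17280 / 1075 = 16.08 MPa.

σ ≈ 16.1 MPa (compressive)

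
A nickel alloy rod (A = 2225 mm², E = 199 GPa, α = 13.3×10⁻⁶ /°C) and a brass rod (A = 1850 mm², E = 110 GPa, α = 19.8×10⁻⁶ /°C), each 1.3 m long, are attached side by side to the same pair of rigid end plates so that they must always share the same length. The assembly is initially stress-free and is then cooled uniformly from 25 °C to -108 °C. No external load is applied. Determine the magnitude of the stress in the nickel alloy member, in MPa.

The brass has the larger α, so on cooling it would change length more than the nickel alloy if both were free. The rigid plates force a common final length, so the brass is put into tension and the nickel alloy into compression, with equal and opposite forces P (no external load).
Compatibility of the two members (thermal + elastic change equal): (α₁ − α₂)ΔT = P·[1/(A₁E₁) + 1/(A₂E₂)].
|α₁ − α₂|·ΔT = 6.5×10⁻⁶ × 133 = 0.0008645.
1/(A₁E₁) + 1/(A₂E₂) = 1/(2225×199×10³) + 1/(1850×110×10³) = 7.172×10⁻⁹ N⁻¹.
So P = 0.0008645 / 7.172×10⁻⁹ = 120.5 kN.
σ_{nickel alloy} = P/A₁ = 120500/2225 = 54.17 MPa, compressive.

σ ≈ 54.2 MPa (compressive)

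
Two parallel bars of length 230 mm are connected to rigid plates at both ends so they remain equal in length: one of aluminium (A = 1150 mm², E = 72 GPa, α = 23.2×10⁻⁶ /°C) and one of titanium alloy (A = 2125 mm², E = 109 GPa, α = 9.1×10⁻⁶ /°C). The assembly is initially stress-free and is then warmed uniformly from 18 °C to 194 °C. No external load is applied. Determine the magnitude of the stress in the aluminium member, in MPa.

σ ≈ 132 MPa (compressive)

Equilibrium of a rigid end plate with no external load gives equal and opposite internal forces ±P in the two members. Since α_{aluminium} > α_{titanium alloy}, heating drives the aluminium into compression and the titanium alloy into tension.
Compatibility of the two members (thermal + elastic change equal): (α₁ − α₂)ΔT = P·[1/(A₁E₁) + 1/(A₂E₂)].
|α₁ − α₂|·ΔT = 14.1×10⁻⁶ × 176 = 0.002482.
1/(A₁E₁) + 1/(A₂E₂) = 1/(1150×72×10³) + 1/(2125×109×10³) = 1.639×10⁻⁸ N⁻¹.
So P = 0.002482 / 1.639×10⁻⁸ = 151.4 kN.
σ_{aluminium} = P/A₁ = 151400/1150 = 131.6 MPa, compressive.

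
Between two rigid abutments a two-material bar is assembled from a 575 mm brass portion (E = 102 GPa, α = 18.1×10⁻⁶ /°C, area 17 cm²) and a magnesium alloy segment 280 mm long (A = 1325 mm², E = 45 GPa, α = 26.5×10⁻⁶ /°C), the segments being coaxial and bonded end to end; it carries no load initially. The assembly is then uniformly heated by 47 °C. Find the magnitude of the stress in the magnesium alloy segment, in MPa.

If the supports were absent, the total length change would be Σ αᵢΔT Lᵢ = 18.1×10⁻⁶×47×575 + 26.5×10⁻⁶×47×280 = 0.8379 mm.
The rigid supports impose zero overall length change; the single axial force P common to all segments must satisfy P Σ Lᵢ/(AᵢEᵢ) = δ_free.
The series flexibility is Σ Lᵢ/(AᵢEᵢ) = 575/(1700×102×10³) + 280/(1325×45×10³) = 8.012×10⁻⁶ mm/N.
P = 0.8379 / 8.012×10⁻⁶ = 104600 N = 104.6 kN, compressive.
σ_{magnesium alloy} = P / A = 104600 / 1325 = 78.93 MPa.

σ ≈ 78.9 MPa (compressive)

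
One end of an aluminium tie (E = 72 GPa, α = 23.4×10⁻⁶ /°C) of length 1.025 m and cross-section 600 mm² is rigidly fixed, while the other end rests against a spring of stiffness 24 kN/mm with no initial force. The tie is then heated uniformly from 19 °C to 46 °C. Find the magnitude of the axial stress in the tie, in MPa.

σ ≈ 16.5 MPa (compressive)

The unrestrained thermal change is αΔT L = 23.4×10⁻⁶ × 27 × 1025 = 0.6476 mm.
Let P be the compressive force at the spring. The tie shortens elastically by PL/(AE) and the spring compresses by P/k; together these equal δ_free.
P [ L/(AE) + 1/k ] = δ_free → P [ 1025/(600×72×10³) + 1/(24×10³) ] = 0.6476.
P = 0.6476 / 6.539×10⁻⁵ = 9903 N.
σ = P/A = 9903/600 = 16.51 MPa.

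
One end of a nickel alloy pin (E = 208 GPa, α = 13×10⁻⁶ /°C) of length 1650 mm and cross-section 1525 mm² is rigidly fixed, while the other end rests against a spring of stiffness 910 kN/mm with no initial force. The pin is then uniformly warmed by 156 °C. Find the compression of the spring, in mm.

δ ≈ 0.584 mm

If the spring were absent the pin would lengthen by αΔT L = 13×10⁻⁶ × 156 × 1650 = 3.346 mm.
With a force P in the spring, the elastic change of the pin is PL/(AE) and that of the spring is P/k; compatibility requires their sum to equal δ_free.
So P = δ_free / [L/(AE) + 1/k] = 3.346 / [ 1650/(1525×208×10³) + 1/(910×10³) ].
P = 3.346 / 6.301×10⁻⁶ = 531100 N.
Spring compression = P/k = 531100/(910×10³) = 0.5836 mm.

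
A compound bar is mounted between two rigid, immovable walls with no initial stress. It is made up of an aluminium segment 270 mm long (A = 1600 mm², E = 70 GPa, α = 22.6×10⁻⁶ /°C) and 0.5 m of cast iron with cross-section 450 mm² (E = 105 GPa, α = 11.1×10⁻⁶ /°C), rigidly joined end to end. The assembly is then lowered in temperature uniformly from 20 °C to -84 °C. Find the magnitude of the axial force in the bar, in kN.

P ≈ 93.3 kN (tensile)

Free thermal contraction of the whole bar: Σ αᵢΔT Lᵢ = 22.6×10⁻⁶×104×270 + 11.1×10⁻⁶×104×500 = 1.212 mm.
The walls prevent any net length change, so an axial force P (same in every segment) develops. Compatibility: P · Σ Lᵢ/(AᵢEᵢ) = δ_free.
Σ Lᵢ/(AᵢEᵢ) = 270/(1600×70×10³) + 500/(450×105×10³) = 1.299×10⁻⁵ mm/N.
Hence P = δ_free / Σ(L/AE) = 1.212/1.299×10⁻⁵ = 93.27 kN (tensile).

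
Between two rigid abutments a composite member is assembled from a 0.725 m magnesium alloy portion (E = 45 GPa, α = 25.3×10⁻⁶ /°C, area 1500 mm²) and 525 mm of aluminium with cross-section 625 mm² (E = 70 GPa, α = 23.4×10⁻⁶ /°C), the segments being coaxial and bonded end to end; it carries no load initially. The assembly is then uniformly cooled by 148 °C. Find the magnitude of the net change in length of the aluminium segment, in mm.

|ΔL| ≈ 0.574 mm

If the supports were absent, the total length change would be Σ αᵢΔT Lᵢ = 25.3×10⁻⁶×148×725 + 23.4×10⁻⁶×148×525 = 4.533 mm.
The walls prevent any net length change, so an axial force P (same in every segment) develops. Compatibility: P · Σ Lᵢ/(AᵢEᵢ) = δ_free.
The series flexibility is Σ Lᵢ/(AᵢEᵢ) = 725/(1500×45×10³) + 525/(625×70×10³) = 2.274×10⁻⁵ mm/N.
P = 4.533 / 2.274×10⁻⁵ = 199300 N = 199.3 kN, tensile.
For the aluminium segment, free thermal change = 23.4×10⁻⁶×148×525 = 1.818 mm and elastic change from P = 199300×525/(625×70×10³) = 2.392 mm; these oppose, so the net change is 0.574 mm (segment lengthens).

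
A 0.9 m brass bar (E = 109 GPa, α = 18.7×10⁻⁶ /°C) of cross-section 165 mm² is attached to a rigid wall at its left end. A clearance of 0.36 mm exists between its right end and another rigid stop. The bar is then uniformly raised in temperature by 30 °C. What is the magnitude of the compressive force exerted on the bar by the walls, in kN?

P ≈ 2.9 kN

Free thermal elongation = αΔT L = 18.7×10⁻⁶ × 30 × 900 = 0.5049 mm.
The gap closes (δ_free > 0.36 mm) and the wall then resists a further 0.5049 − 0.36 = 0.1449 mm of expansion.
Compatibility: PL/(AE) = 0.1449 mm, so σ = P/A = E × (0.1449/900) = 17.55 MPa.
P = σA = 17.55 × 165 = 2.896 kN.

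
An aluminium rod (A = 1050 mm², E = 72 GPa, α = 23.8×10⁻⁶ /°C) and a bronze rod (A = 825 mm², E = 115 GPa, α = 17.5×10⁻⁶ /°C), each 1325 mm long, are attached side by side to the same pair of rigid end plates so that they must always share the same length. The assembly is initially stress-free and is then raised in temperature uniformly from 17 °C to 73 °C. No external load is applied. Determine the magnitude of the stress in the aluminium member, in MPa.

Both members must finish at the same length. With the larger α, the aluminium tends to over-expand; the plates restrain it, putting the aluminium in compression and the bronze in tension. With no external load the two internal forces are equal and opposite, magnitude P.
Equating the net (thermal + elastic) strains gives |α₁ − α₂|·ΔT = P·[1/(A₁E₁) + 1/(A₂E₂)].
|α₁ − α₂|·ΔT = 6.3×10⁻⁶ × 56 = 0.0003528.
1/(A₁E₁) + 1/(A₂E₂) = 1/(1050×72×10³) + 1/(825×115×10³) = 2.377×10⁻⁸ N⁻¹.
P = 0.0003528 / 2.377×10⁻⁸ = 14840 N = 14.84 kN.
σ_{aluminium} = P/A₁ = 14840/1050 = 14.14 MPa, compressive.

σ ≈ 14.1 MPa (compressive)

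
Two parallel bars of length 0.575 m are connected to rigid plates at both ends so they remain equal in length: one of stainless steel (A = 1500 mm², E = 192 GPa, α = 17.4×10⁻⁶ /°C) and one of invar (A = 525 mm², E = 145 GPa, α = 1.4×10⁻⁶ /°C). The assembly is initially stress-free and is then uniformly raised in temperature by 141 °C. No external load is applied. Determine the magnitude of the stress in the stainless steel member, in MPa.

σ ≈ 90.6 MPa (compressive)

Both members must finish at the same length. With the larger α, the stainless steel tends to over-expand; the plates restrain it, putting the stainless steel in compression and the invar in tension. With no external load the two internal forces are equal and opposite, magnitude P.
Equating the net (thermal + elastic) strains gives |α₁ − α₂|·ΔT = P·[1/(A₁E₁) + 1/(A₂E₂)].
|α₁ − α₂|·ΔT = 16×10⁻⁶ × 141 = 0.002256.
1/(A₁E₁) + 1/(A₂E₂) = 1/(1500×192×10³) + 1/(525×145×10³) = 1.661×10⁻⁸ N⁻¹.
So P = 0.002256 / 1.661×10⁻⁸ = 135.8 kN.
σ_{stainless steel} = P/A₁ = 135800/1500 = 90.56 MPa, compressive.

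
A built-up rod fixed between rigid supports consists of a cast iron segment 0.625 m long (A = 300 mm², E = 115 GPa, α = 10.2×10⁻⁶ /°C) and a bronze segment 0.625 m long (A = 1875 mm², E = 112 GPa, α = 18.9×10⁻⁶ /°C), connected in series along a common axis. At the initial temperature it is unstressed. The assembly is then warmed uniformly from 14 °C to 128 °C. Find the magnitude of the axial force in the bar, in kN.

Free thermal expansion of the whole bar: Σ αᵢΔT Lᵢ = 10.2×10⁻⁶×114×625 + 18.9×10⁻⁶×114×625 = 2.073 mm.
The walls prevent any net length change, so an axial force P (same in every segment) develops. Compatibility: P · Σ Lᵢ/(AᵢEᵢ) = δ_free.
The series flexibility is Σ Lᵢ/(AᵢEᵢ) = 625/(300×115×10³) + 625/(1875×112×10³) = 2.109×10⁻⁵ mm/N.
So P = 2.073 / 2.109×10⁻⁵ = 98.3 kN, compressive.

P ≈ 98.3 kN (compressive)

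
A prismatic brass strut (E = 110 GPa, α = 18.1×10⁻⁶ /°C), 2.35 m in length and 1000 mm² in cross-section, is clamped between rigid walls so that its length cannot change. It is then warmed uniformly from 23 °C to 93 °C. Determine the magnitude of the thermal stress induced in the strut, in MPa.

The supports are rigid, so the total axial strain is zero. The restrained thermal strain is ε = αΔT = 18.1×10⁻⁶ × 70 = 1267×10⁻⁶.
The stress required to suppress this strain is σ = Eε = 110×10³ × 1267×10⁻⁶ = 139.4 MPa, compressive since the strut is trying to expand.

σ ≈ 139 MPa (compressive)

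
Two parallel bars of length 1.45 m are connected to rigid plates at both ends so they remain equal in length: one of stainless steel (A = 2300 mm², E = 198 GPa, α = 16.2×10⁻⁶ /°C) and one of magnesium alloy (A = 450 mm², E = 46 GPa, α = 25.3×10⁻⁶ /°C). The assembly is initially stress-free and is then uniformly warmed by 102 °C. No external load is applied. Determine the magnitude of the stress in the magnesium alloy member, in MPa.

Both members must finish at the same length. With the larger α, the magnesium alloy tends to over-expand; the plates restrain it, putting the magnesium alloy in compression and the stainless steel in tension. With no external load the two internal forces are equal and opposite, magnitude P.
Setting the final lengths equal and cancelling L: (α₁ − α₂)ΔT = P/(A₁E₁) + P/(A₂E₂).
|α₁ − α₂|·ΔT = 9.1×10⁻⁶ × 102 = 0.0009282.
1/(A₁E₁) + 1/(A₂E₂) = 1/(2300×198×10³) + 1/(450×46×10³) = 5.051×10⁻⁸ N⁻¹.
P = 0.0009282 / 5.051×10⁻⁸ = 18380 N = 18.38 kN.
σ_{magnesium alloy} = P/A₂ = 18380/450 = 40.84 MPa, compressive.

σ ≈ 40.8 MPa (compressive)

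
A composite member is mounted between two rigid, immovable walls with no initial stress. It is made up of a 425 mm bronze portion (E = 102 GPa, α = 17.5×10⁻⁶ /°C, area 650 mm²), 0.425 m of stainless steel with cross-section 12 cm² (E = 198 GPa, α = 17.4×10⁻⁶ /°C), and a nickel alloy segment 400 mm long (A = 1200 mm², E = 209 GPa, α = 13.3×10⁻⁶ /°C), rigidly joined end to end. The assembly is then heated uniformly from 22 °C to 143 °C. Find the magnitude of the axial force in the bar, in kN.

P ≈ 249 kN (compressive)

With the walls removed the bar would change length by δ_free = Σ αᵢΔT Lᵢ = 17.5×10⁻⁶×121×425 + 17.4×10⁻⁶×121×425 + 13.3×10⁻⁶×121×400 = 2.438 mm.
Since the ends are fixed, an axial force P builds up, equal in every segment, with P · Σ Lᵢ/(AᵢEᵢ) = δ_free.
Σ Lᵢ/(AᵢEᵢ) = 425/(650×102×10³) + 425/(1200×198×10³) + 400/(1200×209×10³) = 9.794×10⁻⁶ mm/N.
Hence P = δ_free / Σ(L/AE) = 2.438/9.794×10⁻⁶ = 249 kN (compressive).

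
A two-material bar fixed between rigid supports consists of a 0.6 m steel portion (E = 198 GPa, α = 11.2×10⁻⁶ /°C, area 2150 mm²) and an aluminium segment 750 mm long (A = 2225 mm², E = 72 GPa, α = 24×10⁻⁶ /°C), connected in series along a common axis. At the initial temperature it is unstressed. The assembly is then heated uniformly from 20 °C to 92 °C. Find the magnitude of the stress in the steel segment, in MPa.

σ ≈ 136 MPa (compressive)

With the walls removed the bar would change length by δ_free = Σ αᵢΔT Lᵢ = 11.2×10⁻⁶×72×600 + 24×10⁻⁶×72×750 = 1.78 mm.
The rigid supports impose zero overall length change; the single axial force P common to all segments must satisfy P Σ Lᵢ/(AᵢEᵢ) = δ_free.
The series flexibility is Σ Lᵢ/(AᵢEᵢ) = 600/(2150×198×10³) + 750/(2225×72×10³) = 6.091×10⁻⁶ mm/N.
Hence P = δ_free / Σ(L/AE) = 1.78/6.091×10⁻⁶ = 292.2 kN (compressive).
σ_{steel} = P / A = 292200 / 2150 = 135.9 MPa.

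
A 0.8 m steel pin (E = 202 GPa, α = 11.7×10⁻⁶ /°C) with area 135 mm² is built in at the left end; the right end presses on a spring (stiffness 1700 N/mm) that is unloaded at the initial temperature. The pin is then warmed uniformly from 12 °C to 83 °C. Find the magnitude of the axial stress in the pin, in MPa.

The unrestrained thermal change is αΔT L = 11.7×10⁻⁶ × 71 × 800 = 0.6646 mm.
Let P be the compressive force at the spring. The pin shortens elastically by PL/(AE) and the spring compresses by P/k; together these equal δ_free.
So P = δ_free / [L/(AE) + 1/k] = 0.6646 / [ 800/(135×202×10³) + 1/(1700) ].
P = 0.6646 / 0.0006176 = 1076 N.
σ = P/A = 1076/135 = 7.971 MPa.

σ ≈ 7.97 MPa (compressive)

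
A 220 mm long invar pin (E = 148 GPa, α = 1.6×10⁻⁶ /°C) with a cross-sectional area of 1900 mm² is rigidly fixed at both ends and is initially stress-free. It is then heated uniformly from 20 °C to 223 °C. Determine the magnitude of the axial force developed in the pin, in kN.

With zero net strain, σ = E·αΔT = 148 GPa × 1.6×10⁻⁶ × 203 = 48.07 MPa.
Axial force P = σA = 48.07 × 1900 = 91330 N = 91.33 kN, compressive.

P ≈ 91.3 kN (compressive)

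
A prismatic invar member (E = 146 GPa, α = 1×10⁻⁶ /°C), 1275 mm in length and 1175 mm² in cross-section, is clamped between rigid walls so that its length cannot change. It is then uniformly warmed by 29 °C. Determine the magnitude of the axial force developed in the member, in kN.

The ends cannot move, so σ = EαΔT = 146×10³ × 1×10⁻⁶ × 29 = 4.234 MPa.
Then P = σA = 4.234 × 1175 mm² = 4.975 kN, compressive.

P ≈ 4.97 kN (compressive)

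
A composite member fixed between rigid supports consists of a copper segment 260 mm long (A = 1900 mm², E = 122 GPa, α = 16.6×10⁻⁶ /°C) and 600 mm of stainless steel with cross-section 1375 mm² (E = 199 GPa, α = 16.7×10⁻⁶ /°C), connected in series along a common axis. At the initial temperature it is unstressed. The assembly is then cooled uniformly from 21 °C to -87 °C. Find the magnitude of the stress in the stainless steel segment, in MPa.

σ ≈ 340 MPa (tensile)

Free thermal contraction of the whole bar: Σ αᵢΔT Lᵢ = 16.6×10⁻⁶×108×260 + 16.7×10⁻⁶×108×600 = 1.548 mm.
The walls prevent any net length change, so an axial force P (same in every segment) develops. Compatibility: P · Σ Lᵢ/(AᵢEᵢ) = δ_free.
The series flexibility is Σ Lᵢ/(AᵢEᵢ) = 260/(1900×122×10³) + 600/(1375×199×10³) = 3.314×10⁻⁶ mm/N.
Hence P = δ_free / Σ(L/AE) = 1.548/3.314×10⁻⁶ = 467.1 kN (tensile).
σ_{stainless steel} = P / A = 467100 / 1375 = 339.7 MPa.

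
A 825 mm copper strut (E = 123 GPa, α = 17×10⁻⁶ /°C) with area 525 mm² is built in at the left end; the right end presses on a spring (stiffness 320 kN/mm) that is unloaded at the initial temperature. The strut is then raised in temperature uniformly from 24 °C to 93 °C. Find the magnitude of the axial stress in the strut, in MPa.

σ ≈ 116 MPa (compressive)

If the spring were absent the strut would lengthen by αΔT L = 17×10⁻⁶ × 69 × 825 = 0.9677 mm.
With a force P in the spring, the elastic change of the strut is PL/(AE) and that of the spring is P/k; compatibility requires their sum to equal δ_free.
P [ L/(AE) + 1/k ] = δ_free → P [ 825/(525×123×10³) + 1/(320×10³) ] = 0.9677.
P = 0.9677 / 1.59×10⁻⁵ = 60860 N.
σ = P/A = 60860/525 = 115.9 MPa.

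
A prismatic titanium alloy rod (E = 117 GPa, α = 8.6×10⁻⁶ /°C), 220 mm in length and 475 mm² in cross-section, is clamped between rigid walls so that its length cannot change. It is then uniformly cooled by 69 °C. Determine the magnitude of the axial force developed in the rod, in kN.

P ≈ 33 kN (tensile)

The ends cannot move, so σ = EαΔT = 117×10³ × 8.6×10⁻⁶ × 69 = 69.43 MPa.
Axial force P = σA = 69.43 × 475 = 32980 N = 32.98 kN, tensile.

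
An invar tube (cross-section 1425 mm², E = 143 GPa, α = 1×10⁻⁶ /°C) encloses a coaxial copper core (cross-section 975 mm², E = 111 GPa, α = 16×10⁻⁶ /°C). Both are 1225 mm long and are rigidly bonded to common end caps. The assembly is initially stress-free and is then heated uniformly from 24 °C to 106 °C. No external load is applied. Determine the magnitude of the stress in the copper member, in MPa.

The copper has the larger α, so on heating it would change length more than the invar if both were free. The rigid plates force a common final length, so the copper is put into compression and the invar into tension, with equal and opposite forces P (no external load).
Setting the final lengths equal and cancelling L: (α₁ − α₂)ΔT = P/(A₁E₁) + P/(A₂E₂).
|α₁ − α₂|·ΔT = 15×10⁻⁶ × 82 = 0.00123.
1/(A₁E₁) + 1/(A₂E₂) = 1/(1425×143×10³) + 1/(975×111×10³) = 1.415×10⁻⁸ N⁻¹.
P = 0.00123 / 1.415×10⁻⁸ = 86940 N = 86.94 kN.
σ_{copper} = P/A₂ = 86940/975 = 89.17 MPa, compressive.

σ ≈ 89.2 MPa (compressive)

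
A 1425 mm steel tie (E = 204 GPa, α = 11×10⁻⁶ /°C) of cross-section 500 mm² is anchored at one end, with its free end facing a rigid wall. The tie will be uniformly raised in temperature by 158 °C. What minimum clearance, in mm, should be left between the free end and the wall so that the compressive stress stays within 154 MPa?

Free expansion if unrestrained: δ_free = αΔT L = 11×10⁻⁶ × 158 × 1425 = 2.477 mm.
At the allowable stress the elastic shortening the wall may impose is σL/E = 154 × 1425 / (204×10³) = 1.076 mm.
The gap must absorb the remainder: g_min = 2.477 − 1.076 = 1.401 mm.

g ≈ 1.4 mm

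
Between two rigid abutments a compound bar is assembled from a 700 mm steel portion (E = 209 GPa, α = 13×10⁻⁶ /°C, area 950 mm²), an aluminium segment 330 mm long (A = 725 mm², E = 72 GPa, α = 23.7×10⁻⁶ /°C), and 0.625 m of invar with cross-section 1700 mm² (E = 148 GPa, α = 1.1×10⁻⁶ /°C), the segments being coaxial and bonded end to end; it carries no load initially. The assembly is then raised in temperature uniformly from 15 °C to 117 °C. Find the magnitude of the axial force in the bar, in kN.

If the supports were absent, the total length change would be Σ αᵢΔT Lᵢ = 13×10⁻⁶×102×700 + 23.7×10⁻⁶×102×330 + 1.1×10⁻⁶×102×625 = 1.796 mm.
The rigid supports impose zero overall length change; the single axial force P common to all segments must satisfy P Σ Lᵢ/(AᵢEᵢ) = δ_free.
Σ Lᵢ/(AᵢEᵢ) = 700/(950×209×10³) + 330/(725×72×10³) + 625/(1700×148×10³) = 1.233×10⁻⁵ mm/N.
Hence P = δ_free / Σ(L/AE) = 1.796/1.233×10⁻⁵ = 145.6 kN (compressive).

P ≈ 146 kN (compressive)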